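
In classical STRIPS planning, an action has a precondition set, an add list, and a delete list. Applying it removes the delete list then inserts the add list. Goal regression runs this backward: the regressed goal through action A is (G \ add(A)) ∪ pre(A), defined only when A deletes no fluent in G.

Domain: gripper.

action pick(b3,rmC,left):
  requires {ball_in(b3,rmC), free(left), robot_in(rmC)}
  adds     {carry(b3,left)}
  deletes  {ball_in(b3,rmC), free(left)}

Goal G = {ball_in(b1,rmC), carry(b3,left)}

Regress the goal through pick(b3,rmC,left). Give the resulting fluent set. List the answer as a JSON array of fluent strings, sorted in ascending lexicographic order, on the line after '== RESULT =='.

Regress:
  G ∩ del = {}  (empty — regression defined)
  G \ add = {ball_in(b1,rmC), carry(b3,left)} \ {carry(b3,left)} = {ball_in(b1,rmC)}
  ∪ pre   = {ball_in(b1,rmC)} ∪ {ball_in(b3,rmC), free(left), robot_in(rmC)}
          = {ball_in(b1,rmC), ball_in(b3,rmC), free(left), robot_in(rmC)}

== RESULT ==
["ball_in(b1,rmC)", "ball_in(b3,rmC)", "free(left)", "robot_in(rmC)"]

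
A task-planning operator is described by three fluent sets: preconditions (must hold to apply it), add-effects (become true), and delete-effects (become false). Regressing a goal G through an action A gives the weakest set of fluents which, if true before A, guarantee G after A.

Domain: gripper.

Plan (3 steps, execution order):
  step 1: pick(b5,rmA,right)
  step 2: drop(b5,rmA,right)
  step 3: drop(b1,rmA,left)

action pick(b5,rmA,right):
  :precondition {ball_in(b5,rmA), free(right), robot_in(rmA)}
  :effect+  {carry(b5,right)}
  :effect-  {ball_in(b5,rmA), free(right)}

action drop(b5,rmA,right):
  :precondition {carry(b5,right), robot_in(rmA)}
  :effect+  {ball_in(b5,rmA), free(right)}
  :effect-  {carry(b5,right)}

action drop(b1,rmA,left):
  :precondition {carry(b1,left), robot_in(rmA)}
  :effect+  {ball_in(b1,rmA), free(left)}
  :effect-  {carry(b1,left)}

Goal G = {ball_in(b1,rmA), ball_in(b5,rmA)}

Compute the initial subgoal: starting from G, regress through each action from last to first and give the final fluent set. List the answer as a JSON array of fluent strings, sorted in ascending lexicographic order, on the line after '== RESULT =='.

Work backward from the goal:
  through step 3 (drop(b1,rmA,left)): drop {ball_in(b1,rmA)}, keep {ball_in(b5,rmA)}, require {carry(b1,left), robot_in(rmA)}
    → {ball_in(b5,rmA), carry(b1,left), robot_in(rmA)}
  through step 2 (drop(b5,rmA,right)): drop {ball_in(b5,rmA)}, keep {carry(b1,left), robot_in(rmA)}, require {carry(b5,right), robot_in(rmA)}
    → {carry(b1,left), carry(b5,right), robot_in(rmA)}
  through step 1 (pick(b5,rmA,right)): drop {carry(b5,right)}, keep {carry(b1,left), robot_in(rmA)}, require {ball_in(b5,rmA), free(right), robot_in(rmA)}
    → {ball_in(b5,rmA), carry(b1,left), free(right), robot_in(rmA)}

== RESULT ==
["ball_in(b5,rmA)", "carry(b1,left)", "free(right)", "robot_in(rmA)"]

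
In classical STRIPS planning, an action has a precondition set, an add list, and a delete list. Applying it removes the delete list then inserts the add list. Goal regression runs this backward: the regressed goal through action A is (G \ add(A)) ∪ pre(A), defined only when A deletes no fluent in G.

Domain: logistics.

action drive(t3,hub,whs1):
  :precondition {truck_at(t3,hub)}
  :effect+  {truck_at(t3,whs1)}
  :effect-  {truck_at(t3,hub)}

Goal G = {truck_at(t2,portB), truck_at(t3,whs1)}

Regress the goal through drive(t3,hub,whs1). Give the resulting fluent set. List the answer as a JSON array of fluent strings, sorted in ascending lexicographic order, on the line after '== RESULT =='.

Regress:
  G ∩ del = {}  (empty — regression defined)
  G \ add = {truck_at(t2,portB), truck_at(t3,whs1)} \ {truck_at(t3,whs1)} = {truck_at(t2,portB)}
  ∪ pre   = {truck_at(t2,portB)} ∪ {truck_at(t3,hub)}
          = {truck_at(t2,portB), truck_at(t3,hub)}

== RESULT ==
["truck_at(t2,portB)", "truck_at(t3,hub)"]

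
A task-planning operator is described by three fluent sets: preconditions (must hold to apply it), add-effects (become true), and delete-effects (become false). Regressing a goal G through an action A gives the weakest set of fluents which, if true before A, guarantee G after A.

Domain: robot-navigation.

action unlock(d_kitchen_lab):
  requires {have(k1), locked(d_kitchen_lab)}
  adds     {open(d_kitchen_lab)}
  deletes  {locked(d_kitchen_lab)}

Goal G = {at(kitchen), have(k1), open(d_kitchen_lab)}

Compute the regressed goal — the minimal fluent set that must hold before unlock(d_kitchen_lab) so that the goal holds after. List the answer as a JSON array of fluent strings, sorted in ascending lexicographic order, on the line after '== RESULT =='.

Regress:
  G ∩ del = {}  (empty — regression defined)
  G \ add = {at(kitchen), have(k1), open(d_kitchen_lab)} \ {open(d_kitchen_lab)} = {at(kitchen), have(k1)}
  ∪ pre   = {at(kitchen), have(k1)} ∪ {have(k1), locked(d_kitchen_lab)}
          = {at(kitchen), have(k1), locked(d_kitchen_lab)}

== RESULT ==
["at(kitchen)", "have(k1)", "locked(d_kitchen_lab)"]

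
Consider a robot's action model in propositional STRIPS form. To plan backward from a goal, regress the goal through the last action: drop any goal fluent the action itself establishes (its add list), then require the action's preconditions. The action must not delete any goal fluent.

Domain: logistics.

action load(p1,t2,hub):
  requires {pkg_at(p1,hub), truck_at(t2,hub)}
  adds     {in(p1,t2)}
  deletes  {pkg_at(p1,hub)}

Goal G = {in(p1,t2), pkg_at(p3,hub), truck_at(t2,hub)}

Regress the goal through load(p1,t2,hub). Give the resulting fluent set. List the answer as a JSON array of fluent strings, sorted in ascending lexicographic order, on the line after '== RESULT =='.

Regress:
  G ∩ del = {}  (empty — regression defined)
  G \ add = {in(p1,t2), pkg_at(p3,hub), truck_at(t2,hub)} \ {in(p1,t2)} = {pkg_at(p3,hub), truck_at(t2,hub)}
  ∪ pre   = {pkg_at(p3,hub), truck_at(t2,hub)} ∪ {pkg_at(p1,hub), truck_at(t2,hub)}
          = {pkg_at(p1,hub), pkg_at(p3,hub), truck_at(t2,hub)}

== RESULT ==
["pkg_at(p1,hub)", "pkg_at(p3,hub)", "truck_at(t2,hub)"]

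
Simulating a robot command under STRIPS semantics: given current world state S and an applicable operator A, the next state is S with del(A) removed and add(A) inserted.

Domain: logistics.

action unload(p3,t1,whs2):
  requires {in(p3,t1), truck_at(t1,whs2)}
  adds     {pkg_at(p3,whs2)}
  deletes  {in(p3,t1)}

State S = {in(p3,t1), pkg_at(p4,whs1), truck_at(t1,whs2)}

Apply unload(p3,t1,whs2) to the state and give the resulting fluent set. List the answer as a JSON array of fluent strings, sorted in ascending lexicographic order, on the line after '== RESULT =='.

Progress:
  pre ⊆ S: {in(p3,t1), truck_at(t1,whs2)} ⊆ S  — applicable
  S \ del = {pkg_at(p4,whs1), truck_at(t1,whs2)}
  ∪ add   = {pkg_at(p3,whs2), pkg_at(p4,whs1), truck_at(t1,whs2)}

== RESULT ==
["pkg_at(p3,whs2)", "pkg_at(p4,whs1)", "truck_at(t1,whs2)"]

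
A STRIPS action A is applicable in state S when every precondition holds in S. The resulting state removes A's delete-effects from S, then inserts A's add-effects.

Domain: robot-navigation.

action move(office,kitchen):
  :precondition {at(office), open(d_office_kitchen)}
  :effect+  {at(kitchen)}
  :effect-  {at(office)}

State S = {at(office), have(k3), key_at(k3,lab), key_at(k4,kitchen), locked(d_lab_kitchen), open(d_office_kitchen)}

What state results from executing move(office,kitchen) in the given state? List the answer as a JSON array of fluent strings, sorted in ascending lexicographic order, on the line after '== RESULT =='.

Progress:
  pre ⊆ S: {at(office), open(d_office_kitchen)} ⊆ S  — applicable
  S \ del = {have(k3), key_at(k3,lab), key_at(k4,kitchen), locked(d_lab_kitchen), open(d_office_kitchen)}
  ∪ add   = {at(kitchen), have(k3), key_at(k3,lab), key_at(k4,kitchen), locked(d_lab_kitchen), open(d_office_kitchen)}

== RESULT ==
["at(kitchen)", "have(k3)", "key_at(k3,lab)", "key_at(k4,kitchen)", "locked(d_lab_kitchen)", "open(d_office_kitchen)"]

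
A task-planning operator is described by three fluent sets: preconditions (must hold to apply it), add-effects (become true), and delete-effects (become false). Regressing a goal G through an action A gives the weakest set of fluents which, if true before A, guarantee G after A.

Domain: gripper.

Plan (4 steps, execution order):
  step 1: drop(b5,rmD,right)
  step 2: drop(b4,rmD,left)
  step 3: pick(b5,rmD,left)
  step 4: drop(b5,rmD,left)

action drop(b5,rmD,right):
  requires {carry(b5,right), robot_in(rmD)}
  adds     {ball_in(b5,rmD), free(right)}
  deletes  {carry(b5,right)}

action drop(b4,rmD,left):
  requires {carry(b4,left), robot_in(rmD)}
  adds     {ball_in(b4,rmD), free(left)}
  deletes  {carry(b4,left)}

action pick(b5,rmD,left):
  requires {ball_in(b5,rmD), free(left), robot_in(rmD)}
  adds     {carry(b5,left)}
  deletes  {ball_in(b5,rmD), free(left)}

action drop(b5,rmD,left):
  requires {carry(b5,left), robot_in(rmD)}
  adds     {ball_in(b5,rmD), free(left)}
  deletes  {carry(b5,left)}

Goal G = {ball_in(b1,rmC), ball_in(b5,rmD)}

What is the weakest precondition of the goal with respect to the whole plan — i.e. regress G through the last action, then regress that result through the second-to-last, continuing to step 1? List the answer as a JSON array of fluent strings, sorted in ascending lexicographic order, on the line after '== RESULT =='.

Work backward from the goal:
  through step 4 (drop(b5,rmD,left)): drop {ball_in(b5,rmD)}, keep {ball_in(b1,rmC)}, require {carry(b5,left), robot_in(rmD)}
    → {ball_in(b1,rmC), carry(b5,left), robot_in(rmD)}
  through step 3 (pick(b5,rmD,left)): drop {carry(b5,left)}, keep {ball_in(b1,rmC), robot_in(rmD)}, require {ball_in(b5,rmD), free(left), robot_in(rmD)}
    → {ball_in(b1,rmC), ball_in(b5,rmD), free(left), robot_in(rmD)}
  through step 2 (drop(b4,rmD,left)): drop {free(left)}, keep {ball_in(b1,rmC), ball_in(b5,rmD), robot_in(rmD)}, require {carry(b4,left), robot_in(rmD)}
    → {ball_in(b1,rmC), ball_in(b5,rmD), carry(b4,left), robot_in(rmD)}
  through step 1 (drop(b5,rmD,right)): drop {ball_in(b5,rmD)}, keep {ball_in(b1,rmC), carry(b4,left), robot_in(rmD)}, require {carry(b5,right), robot_in(rmD)}
    → {ball_in(b1,rmC), carry(b4,left), carry(b5,right), robot_in(rmD)}

== RESULT ==
["ball_in(b1,rmC)", "carry(b4,left)", "carry(b5,right)", "robot_in(rmD)"]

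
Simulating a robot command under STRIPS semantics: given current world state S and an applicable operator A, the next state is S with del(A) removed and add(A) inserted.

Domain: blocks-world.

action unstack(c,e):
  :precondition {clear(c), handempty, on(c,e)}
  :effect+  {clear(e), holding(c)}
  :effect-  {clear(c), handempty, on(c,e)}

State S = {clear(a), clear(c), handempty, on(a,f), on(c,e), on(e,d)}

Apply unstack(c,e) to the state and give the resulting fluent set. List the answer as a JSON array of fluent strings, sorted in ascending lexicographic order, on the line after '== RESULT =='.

Progress:
  pre ⊆ S: {clear(c), handempty, on(c,e)} ⊆ S  — applicable
  S \ del = {clear(a), on(a,f), on(e,d)}
  ∪ add   = {clear(a), clear(e), holding(c), on(a,f), on(e,d)}

== RESULT ==
["clear(a)", "clear(e)", "holding(c)", "on(a,f)", "on(e,d)"]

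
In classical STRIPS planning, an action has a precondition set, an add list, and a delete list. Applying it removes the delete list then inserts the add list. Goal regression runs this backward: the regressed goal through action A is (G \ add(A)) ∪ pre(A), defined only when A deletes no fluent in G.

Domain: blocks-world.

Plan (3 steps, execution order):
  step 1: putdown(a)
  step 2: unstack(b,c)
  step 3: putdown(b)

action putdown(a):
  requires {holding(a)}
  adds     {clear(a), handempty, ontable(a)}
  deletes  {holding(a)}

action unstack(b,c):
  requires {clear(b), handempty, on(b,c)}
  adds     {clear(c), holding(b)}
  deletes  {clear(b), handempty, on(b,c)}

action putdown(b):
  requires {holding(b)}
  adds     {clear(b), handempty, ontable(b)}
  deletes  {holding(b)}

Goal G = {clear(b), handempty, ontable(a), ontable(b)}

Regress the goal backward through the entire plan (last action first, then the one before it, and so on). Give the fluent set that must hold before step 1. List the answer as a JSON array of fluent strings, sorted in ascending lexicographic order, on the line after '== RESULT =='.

Regress step by step:
  through step 3 (putdown(b)): drop {clear(b), handempty, ontable(b)}, keep {ontable(a)}, require {holding(b)}
    → {holding(b), ontable(a)}
  through step 2 (unstack(b,c)): drop {holding(b)}, keep {ontable(a)}, require {clear(b), handempty, on(b,c)}
    → {clear(b), handempty, on(b,c), ontable(a)}
  through step 1 (putdown(a)): drop {handempty, ontable(a)}, keep {clear(b), on(b,c)}, require {holding(a)}
    → {clear(b), holding(a), on(b,c)}

== RESULT ==
["clear(b)", "holding(a)", "on(b,c)"]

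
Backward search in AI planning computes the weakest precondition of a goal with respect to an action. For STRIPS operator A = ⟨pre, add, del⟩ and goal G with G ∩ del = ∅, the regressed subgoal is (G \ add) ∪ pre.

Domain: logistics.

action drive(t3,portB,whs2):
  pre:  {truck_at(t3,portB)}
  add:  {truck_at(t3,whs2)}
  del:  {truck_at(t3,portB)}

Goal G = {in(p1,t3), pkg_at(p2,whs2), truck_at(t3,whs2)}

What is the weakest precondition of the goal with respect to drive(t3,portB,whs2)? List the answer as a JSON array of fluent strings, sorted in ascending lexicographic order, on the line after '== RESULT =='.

Regress:
  G ∩ del = {}  (empty — regression defined)
  G \ add = {in(p1,t3), pkg_at(p2,whs2), truck_at(t3,whs2)} \ {truck_at(t3,whs2)} = {in(p1,t3), pkg_at(p2,whs2)}
  ∪ pre   = {in(p1,t3), pkg_at(p2,whs2)} ∪ {truck_at(t3,portB)}
          = {in(p1,t3), pkg_at(p2,whs2), truck_at(t3,portB)}

== RESULT ==
["in(p1,t3)", "pkg_at(p2,whs2)", "truck_at(t3,portB)"]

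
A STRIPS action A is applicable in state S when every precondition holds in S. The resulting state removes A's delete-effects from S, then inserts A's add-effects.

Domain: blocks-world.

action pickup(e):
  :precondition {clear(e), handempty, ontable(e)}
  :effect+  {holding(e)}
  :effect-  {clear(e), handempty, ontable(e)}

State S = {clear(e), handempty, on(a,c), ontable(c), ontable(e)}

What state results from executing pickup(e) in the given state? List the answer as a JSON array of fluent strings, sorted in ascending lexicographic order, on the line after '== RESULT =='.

Compute (S \ del) ∪ add:
  pre ⊆ S: {clear(e), handempty, ontable(e)} ⊆ S  — applicable
  S \ del = {on(a,c), ontable(c)}
  ∪ add   = {holding(e), on(a,c), ontable(c)}

== RESULT ==
["holding(e)", "on(a,c)", "ontable(c)"]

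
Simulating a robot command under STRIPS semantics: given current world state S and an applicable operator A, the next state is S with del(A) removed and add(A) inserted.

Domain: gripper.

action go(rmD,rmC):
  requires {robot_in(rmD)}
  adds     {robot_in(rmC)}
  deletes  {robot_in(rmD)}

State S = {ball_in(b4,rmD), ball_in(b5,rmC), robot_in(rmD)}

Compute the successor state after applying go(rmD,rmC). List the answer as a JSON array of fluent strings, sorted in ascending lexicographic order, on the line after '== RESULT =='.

Compute (S \ del) ∪ add:
  pre ⊆ S: {robot_in(rmD)} ⊆ S  — applicable
  S \ del = {ball_in(b4,rmD), ball_in(b5,rmC)}
  ∪ add   = {ball_in(b4,rmD), ball_in(b5,rmC), robot_in(rmC)}

== RESULT ==
["ball_in(b4,rmD)", "ball_in(b5,rmC)", "robot_in(rmC)"]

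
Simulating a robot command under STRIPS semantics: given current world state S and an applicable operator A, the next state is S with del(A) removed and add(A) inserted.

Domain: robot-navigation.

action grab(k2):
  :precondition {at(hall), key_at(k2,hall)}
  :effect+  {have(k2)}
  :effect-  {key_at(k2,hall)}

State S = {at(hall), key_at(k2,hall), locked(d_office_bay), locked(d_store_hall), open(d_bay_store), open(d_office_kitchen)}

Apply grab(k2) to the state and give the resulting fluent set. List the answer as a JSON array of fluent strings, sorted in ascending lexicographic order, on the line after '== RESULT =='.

Progress:
  pre ⊆ S: {at(hall), key_at(k2,hall)} ⊆ S  — applicable
  S \ del = {at(hall), locked(d_office_bay), locked(d_store_hall), open(d_bay_store), open(d_office_kitchen)}
  ∪ add   = {at(hall), have(k2), locked(d_office_bay), locked(d_store_hall), open(d_bay_store), open(d_office_kitchen)}

== RESULT ==
["at(hall)", "have(k2)", "locked(d_office_bay)", "locked(d_store_hall)", "open(d_bay_store)", "open(d_office_kitchen)"]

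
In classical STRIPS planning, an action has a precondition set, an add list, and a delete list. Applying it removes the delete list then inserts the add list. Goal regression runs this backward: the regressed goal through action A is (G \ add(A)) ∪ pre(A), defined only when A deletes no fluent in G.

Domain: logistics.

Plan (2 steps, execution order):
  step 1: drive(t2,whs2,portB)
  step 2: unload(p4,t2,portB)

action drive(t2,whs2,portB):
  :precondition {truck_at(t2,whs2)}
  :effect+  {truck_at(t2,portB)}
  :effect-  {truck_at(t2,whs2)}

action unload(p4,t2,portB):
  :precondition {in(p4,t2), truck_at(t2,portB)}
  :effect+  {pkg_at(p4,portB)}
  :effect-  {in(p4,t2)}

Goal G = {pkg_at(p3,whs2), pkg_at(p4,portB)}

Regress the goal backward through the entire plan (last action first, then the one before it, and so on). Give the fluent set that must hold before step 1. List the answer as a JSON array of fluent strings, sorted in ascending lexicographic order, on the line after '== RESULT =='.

Regress step by step:
  through step 2 (unload(p4,t2,portB)): drop {pkg_at(p4,portB)}, keep {pkg_at(p3,whs2)}, require {in(p4,t2), truck_at(t2,portB)}
    → {in(p4,t2), pkg_at(p3,whs2), truck_at(t2,portB)}
  through step 1 (drive(t2,whs2,portB)): drop {truck_at(t2,portB)}, keep {in(p4,t2), pkg_at(p3,whs2)}, require {truck_at(t2,whs2)}
    → {in(p4,t2), pkg_at(p3,whs2), truck_at(t2,whs2)}

== RESULT ==
["in(p4,t2)", "pkg_at(p3,whs2)", "truck_at(t2,whs2)"]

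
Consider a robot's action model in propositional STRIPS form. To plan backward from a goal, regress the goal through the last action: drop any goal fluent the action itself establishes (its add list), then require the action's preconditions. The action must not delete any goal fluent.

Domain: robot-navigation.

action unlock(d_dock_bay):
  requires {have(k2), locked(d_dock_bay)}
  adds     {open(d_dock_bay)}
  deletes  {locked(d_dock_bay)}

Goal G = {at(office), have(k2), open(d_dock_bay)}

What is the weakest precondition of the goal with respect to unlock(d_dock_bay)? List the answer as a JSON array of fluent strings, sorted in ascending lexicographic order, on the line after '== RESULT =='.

Compute (G \ add) ∪ pre:
  G ∩ del = {}  (empty — regression defined)
  G \ add = {at(office), have(k2), open(d_dock_bay)} \ {open(d_dock_bay)} = {at(office), have(k2)}
  ∪ pre   = {at(office), have(k2)} ∪ {have(k2), locked(d_dock_bay)}
          = {at(office), have(k2), locked(d_dock_bay)}

== RESULT ==
["at(office)", "have(k2)", "locked(d_dock_bay)"]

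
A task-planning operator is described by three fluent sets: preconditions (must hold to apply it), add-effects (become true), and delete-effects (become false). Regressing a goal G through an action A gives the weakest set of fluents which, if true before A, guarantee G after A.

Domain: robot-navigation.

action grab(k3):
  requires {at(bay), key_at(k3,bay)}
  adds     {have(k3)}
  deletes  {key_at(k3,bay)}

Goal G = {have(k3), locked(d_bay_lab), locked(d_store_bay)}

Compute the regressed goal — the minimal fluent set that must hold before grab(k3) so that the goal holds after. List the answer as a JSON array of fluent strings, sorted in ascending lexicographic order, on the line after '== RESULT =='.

Regress:
  G ∩ del = {}  (empty — regression defined)
  G \ add = {have(k3), locked(d_bay_lab), locked(d_store_bay)} \ {have(k3)} = {locked(d_bay_lab), locked(d_store_bay)}
  ∪ pre   = {locked(d_bay_lab), locked(d_store_bay)} ∪ {at(bay), key_at(k3,bay)}
          = {at(bay), key_at(k3,bay), locked(d_bay_lab), locked(d_store_bay)}

== RESULT ==
["at(bay)", "key_at(k3,bay)", "locked(d_bay_lab)", "locked(d_store_bay)"]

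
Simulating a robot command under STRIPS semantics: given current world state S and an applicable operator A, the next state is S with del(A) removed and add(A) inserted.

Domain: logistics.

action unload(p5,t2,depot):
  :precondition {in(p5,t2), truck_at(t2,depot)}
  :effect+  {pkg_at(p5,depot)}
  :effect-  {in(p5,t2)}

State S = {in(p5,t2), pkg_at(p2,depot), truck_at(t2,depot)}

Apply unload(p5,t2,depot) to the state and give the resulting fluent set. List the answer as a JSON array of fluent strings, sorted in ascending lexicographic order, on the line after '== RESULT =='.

Progress:
  pre ⊆ S: {in(p5,t2), truck_at(t2,depot)} ⊆ S  — applicable
  S \ del = {pkg_at(p2,depot), truck_at(t2,depot)}
  ∪ add   = {pkg_at(p2,depot), pkg_at(p5,depot), truck_at(t2,depot)}

== RESULT ==
["pkg_at(p2,depot)", "pkg_at(p5,depot)", "truck_at(t2,depot)"]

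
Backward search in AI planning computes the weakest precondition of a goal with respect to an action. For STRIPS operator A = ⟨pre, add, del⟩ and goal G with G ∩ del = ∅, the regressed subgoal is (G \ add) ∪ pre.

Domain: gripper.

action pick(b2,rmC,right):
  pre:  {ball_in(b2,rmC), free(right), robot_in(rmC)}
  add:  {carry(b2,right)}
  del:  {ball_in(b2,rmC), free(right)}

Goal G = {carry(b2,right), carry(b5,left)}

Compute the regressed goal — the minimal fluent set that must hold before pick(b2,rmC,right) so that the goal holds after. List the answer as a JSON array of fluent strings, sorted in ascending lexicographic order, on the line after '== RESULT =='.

Compute (G \ add) ∪ pre:
  G ∩ del = {}  (empty — regression defined)
  G \ add = {carry(b2,right), carry(b5,left)} \ {carry(b2,right)} = {carry(b5,left)}
  ∪ pre   = {carry(b5,left)} ∪ {ball_in(b2,rmC), free(right), robot_in(rmC)}
          = {ball_in(b2,rmC), carry(b5,left), free(right), robot_in(rmC)}

== RESULT ==
["ball_in(b2,rmC)", "carry(b5,left)", "free(right)", "robot_in(rmC)"]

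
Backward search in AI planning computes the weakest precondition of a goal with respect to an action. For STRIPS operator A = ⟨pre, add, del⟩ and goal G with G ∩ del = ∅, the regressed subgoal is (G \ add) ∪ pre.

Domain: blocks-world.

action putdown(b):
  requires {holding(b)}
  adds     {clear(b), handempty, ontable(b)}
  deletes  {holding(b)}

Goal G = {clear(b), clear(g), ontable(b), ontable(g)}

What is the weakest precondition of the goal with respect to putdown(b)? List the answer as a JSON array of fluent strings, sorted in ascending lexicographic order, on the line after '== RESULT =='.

Regress:
  G ∩ del = {}  (empty — regression defined)
  G \ add = {clear(b), clear(g), ontable(b), ontable(g)} \ {clear(b), handempty, ontable(b)} = {clear(g), ontable(g)}
  ∪ pre   = {clear(g), ontable(g)} ∪ {holding(b)}
          = {clear(g), holding(b), ontable(g)}

== RESULT ==
["clear(g)", "holding(b)", "ontable(g)"]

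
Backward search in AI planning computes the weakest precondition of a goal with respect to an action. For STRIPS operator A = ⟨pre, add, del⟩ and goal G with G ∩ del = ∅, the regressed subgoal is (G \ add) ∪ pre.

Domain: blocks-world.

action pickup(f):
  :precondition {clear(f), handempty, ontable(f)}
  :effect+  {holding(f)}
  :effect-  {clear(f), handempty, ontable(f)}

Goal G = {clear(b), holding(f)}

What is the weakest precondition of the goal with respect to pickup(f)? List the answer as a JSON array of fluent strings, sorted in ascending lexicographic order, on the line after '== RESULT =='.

Compute (G \ add) ∪ pre:
  G ∩ del = {}  (empty — regression defined)
  G \ add = {clear(b), holding(f)} \ {holding(f)} = {clear(b)}
  ∪ pre   = {clear(b)} ∪ {clear(f), handempty, ontable(f)}
          = {clear(b), clear(f), handempty, ontable(f)}

== RESULT ==
["clear(b)", "clear(f)", "handempty", "ontable(f)"]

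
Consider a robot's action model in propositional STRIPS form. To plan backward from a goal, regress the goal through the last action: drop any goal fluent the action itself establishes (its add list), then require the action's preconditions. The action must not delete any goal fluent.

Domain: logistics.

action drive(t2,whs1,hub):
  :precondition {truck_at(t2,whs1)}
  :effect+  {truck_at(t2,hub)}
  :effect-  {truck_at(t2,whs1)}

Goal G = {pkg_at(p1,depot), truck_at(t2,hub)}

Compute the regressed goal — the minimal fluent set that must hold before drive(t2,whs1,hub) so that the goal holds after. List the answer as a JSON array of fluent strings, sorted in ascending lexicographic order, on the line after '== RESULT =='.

Compute (G \ add) ∪ pre:
  G ∩ del = {}  (empty — regression defined)
  G \ add = {pkg_at(p1,depot), truck_at(t2,hub)} \ {truck_at(t2,hub)} = {pkg_at(p1,depot)}
  ∪ pre   = {pkg_at(p1,depot)} ∪ {truck_at(t2,whs1)}
          = {pkg_at(p1,depot), truck_at(t2,whs1)}

== RESULT ==
["pkg_at(p1,depot)", "truck_at(t2,whs1)"]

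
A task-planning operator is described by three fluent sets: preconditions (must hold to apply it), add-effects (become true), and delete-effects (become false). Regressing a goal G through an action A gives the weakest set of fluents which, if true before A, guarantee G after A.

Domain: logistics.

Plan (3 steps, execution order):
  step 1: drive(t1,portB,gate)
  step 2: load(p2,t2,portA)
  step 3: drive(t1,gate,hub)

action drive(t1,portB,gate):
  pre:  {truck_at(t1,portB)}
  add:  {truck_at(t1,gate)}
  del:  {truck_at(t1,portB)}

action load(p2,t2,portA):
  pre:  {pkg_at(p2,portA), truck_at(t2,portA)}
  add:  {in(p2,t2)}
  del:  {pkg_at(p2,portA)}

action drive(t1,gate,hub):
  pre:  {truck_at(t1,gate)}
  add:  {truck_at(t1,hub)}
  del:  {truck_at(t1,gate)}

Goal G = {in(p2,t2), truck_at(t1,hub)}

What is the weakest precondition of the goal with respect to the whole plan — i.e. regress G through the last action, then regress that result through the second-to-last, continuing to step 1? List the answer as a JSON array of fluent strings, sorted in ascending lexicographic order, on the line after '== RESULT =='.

Regress step by step:
  through step 3 (drive(t1,gate,hub)): drop {truck_at(t1,hub)}, keep {in(p2,t2)}, require {truck_at(t1,gate)}
    → {in(p2,t2), truck_at(t1,gate)}
  through step 2 (load(p2,t2,portA)): drop {in(p2,t2)}, keep {truck_at(t1,gate)}, require {pkg_at(p2,portA), truck_at(t2,portA)}
    → {pkg_at(p2,portA), truck_at(t1,gate), truck_at(t2,portA)}
  through step 1 (drive(t1,portB,gate)): drop {truck_at(t1,gate)}, keep {pkg_at(p2,portA), truck_at(t2,portA)}, require {truck_at(t1,portB)}
    → {pkg_at(p2,portA), truck_at(t1,portB), truck_at(t2,portA)}

== RESULT ==
["pkg_at(p2,portA)", "truck_at(t1,portB)", "truck_at(t2,portA)"]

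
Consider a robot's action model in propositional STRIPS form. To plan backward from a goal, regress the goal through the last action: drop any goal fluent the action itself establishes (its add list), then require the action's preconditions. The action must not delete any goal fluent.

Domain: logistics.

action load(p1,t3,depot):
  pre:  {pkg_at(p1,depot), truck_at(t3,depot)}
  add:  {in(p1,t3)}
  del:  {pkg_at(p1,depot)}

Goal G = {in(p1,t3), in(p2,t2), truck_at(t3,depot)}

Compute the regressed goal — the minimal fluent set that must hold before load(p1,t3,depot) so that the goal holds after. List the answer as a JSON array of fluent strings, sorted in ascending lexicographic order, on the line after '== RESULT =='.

Regress:
  G ∩ del = {}  (empty — regression defined)
  G \ add = {in(p1,t3), in(p2,t2), truck_at(t3,depot)} \ {in(p1,t3)} = {in(p2,t2), truck_at(t3,depot)}
  ∪ pre   = {in(p2,t2), truck_at(t3,depot)} ∪ {pkg_at(p1,depot), truck_at(t3,depot)}
          = {in(p2,t2), pkg_at(p1,depot), truck_at(t3,depot)}

== RESULT ==
["in(p2,t2)", "pkg_at(p1,depot)", "truck_at(t3,depot)"]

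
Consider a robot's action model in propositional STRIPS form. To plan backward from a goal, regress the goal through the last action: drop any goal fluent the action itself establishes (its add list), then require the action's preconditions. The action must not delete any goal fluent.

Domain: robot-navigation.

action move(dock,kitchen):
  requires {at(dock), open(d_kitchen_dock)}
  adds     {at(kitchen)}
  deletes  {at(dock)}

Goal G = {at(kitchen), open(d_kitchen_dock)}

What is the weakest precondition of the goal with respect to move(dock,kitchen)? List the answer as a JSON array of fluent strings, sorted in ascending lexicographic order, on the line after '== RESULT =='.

Regress:
  G ∩ del = {}  (empty — regression defined)
  G \ add = {at(kitchen), open(d_kitchen_dock)} \ {at(kitchen)} = {open(d_kitchen_dock)}
  ∪ pre   = {open(d_kitchen_dock)} ∪ {at(dock), open(d_kitchen_dock)}
          = {at(dock), open(d_kitchen_dock)}

== RESULT ==
["at(dock)", "open(d_kitchen_dock)"]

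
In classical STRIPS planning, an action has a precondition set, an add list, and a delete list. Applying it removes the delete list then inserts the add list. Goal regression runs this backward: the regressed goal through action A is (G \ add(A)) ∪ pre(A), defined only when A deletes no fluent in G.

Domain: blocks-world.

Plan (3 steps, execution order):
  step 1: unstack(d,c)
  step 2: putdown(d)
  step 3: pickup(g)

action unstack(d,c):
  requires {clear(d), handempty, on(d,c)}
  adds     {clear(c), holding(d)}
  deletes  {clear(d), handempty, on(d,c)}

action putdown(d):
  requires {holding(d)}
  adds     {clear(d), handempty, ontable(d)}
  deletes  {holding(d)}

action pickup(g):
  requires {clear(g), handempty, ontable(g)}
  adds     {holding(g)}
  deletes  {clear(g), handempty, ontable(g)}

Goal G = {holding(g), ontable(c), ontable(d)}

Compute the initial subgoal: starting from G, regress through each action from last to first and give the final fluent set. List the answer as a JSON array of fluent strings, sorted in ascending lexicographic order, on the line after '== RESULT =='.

Regress step by step:
  through step 3 (pickup(g)): drop {holding(g)}, keep {ontable(c), ontable(d)}, require {clear(g), handempty, ontable(g)}
    → {clear(g), handempty, ontable(c), ontable(d), ontable(g)}
  through step 2 (putdown(d)): drop {handempty, ontable(d)}, keep {clear(g), ontable(c), ontable(g)}, require {holding(d)}
    → {clear(g), holding(d), ontable(c), ontable(g)}
  through step 1 (unstack(d,c)): drop {holding(d)}, keep {clear(g), ontable(c), ontable(g)}, require {clear(d), handempty, on(d,c)}
    → {clear(d), clear(g), handempty, on(d,c), ontable(c), ontable(g)}

== RESULT ==
["clear(d)", "clear(g)", "handempty", "on(d,c)", "ontable(c)", "ontable(g)"]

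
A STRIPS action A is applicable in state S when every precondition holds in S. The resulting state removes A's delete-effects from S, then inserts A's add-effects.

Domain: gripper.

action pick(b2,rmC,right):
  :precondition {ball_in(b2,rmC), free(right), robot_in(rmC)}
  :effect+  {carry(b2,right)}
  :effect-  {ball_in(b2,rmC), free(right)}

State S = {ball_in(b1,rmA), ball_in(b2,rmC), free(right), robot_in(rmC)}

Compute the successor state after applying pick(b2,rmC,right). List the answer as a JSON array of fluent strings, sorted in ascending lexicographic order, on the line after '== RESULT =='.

Compute (S \ del) ∪ add:
  pre ⊆ S: {ball_in(b2,rmC), free(right), robot_in(rmC)} ⊆ S  — applicable
  S \ del = {ball_in(b1,rmA), robot_in(rmC)}
  ∪ add   = {ball_in(b1,rmA), carry(b2,right), robot_in(rmC)}

== RESULT ==
["ball_in(b1,rmA)", "carry(b2,right)", "robot_in(rmC)"]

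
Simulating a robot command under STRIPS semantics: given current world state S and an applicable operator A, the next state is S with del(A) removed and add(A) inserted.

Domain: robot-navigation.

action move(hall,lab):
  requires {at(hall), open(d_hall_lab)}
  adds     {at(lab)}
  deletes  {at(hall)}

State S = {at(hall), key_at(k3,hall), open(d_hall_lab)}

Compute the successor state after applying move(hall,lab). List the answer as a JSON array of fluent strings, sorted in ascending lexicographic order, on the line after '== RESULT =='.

Progress:
  pre ⊆ S: {at(hall), open(d_hall_lab)} ⊆ S  — applicable
  S \ del = {key_at(k3,hall), open(d_hall_lab)}
  ∪ add   = {at(lab), key_at(k3,hall), open(d_hall_lab)}

== RESULT ==
["at(lab)", "key_at(k3,hall)", "open(d_hall_lab)"]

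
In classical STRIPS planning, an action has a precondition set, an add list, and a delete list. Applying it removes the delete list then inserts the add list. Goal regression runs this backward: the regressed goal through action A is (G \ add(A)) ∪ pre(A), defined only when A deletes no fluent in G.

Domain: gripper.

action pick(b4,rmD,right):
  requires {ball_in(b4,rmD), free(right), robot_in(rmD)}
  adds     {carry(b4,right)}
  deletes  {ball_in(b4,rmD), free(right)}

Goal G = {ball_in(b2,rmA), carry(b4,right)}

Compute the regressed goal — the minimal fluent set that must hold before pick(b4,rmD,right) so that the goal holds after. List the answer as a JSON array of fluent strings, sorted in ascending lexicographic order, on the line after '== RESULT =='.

Compute (G \ add) ∪ pre:
  G ∩ del = {}  (empty — regression defined)
  G \ add = {ball_in(b2,rmA), carry(b4,right)} \ {carry(b4,right)} = {ball_in(b2,rmA)}
  ∪ pre   = {ball_in(b2,rmA)} ∪ {ball_in(b4,rmD), free(right), robot_in(rmD)}
          = {ball_in(b2,rmA), ball_in(b4,rmD), free(right), robot_in(rmD)}

== RESULT ==
["ball_in(b2,rmA)", "ball_in(b4,rmD)", "free(right)", "robot_in(rmD)"]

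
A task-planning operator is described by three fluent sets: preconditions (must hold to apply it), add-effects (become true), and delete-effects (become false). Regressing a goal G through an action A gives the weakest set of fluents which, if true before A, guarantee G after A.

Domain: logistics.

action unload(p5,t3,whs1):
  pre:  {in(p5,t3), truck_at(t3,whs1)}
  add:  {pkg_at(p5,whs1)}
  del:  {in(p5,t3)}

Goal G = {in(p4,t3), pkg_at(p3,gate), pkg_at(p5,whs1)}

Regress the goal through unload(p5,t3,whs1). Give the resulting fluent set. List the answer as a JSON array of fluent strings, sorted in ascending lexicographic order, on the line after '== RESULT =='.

Regress:
  G ∩ del = {}  (empty — regression defined)
  G \ add = {in(p4,t3), pkg_at(p3,gate), pkg_at(p5,whs1)} \ {pkg_at(p5,whs1)} = {in(p4,t3), pkg_at(p3,gate)}
  ∪ pre   = {in(p4,t3), pkg_at(p3,gate)} ∪ {in(p5,t3), truck_at(t3,whs1)}
          = {in(p4,t3), in(p5,t3), pkg_at(p3,gate), truck_at(t3,whs1)}

== RESULT ==
["in(p4,t3)", "in(p5,t3)", "pkg_at(p3,gate)", "truck_at(t3,whs1)"]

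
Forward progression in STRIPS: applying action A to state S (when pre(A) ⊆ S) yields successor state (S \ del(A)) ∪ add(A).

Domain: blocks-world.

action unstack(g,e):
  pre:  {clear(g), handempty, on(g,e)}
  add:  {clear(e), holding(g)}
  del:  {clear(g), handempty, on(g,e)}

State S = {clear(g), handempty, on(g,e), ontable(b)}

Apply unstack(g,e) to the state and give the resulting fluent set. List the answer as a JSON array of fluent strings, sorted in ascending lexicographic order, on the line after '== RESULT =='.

Compute (S \ del) ∪ add:
  pre ⊆ S: {clear(g), handempty, on(g,e)} ⊆ S  — applicable
  S \ del = {ontable(b)}
  ∪ add   = {clear(e), holding(g), ontable(b)}

== RESULT ==
["clear(e)", "holding(g)", "ontable(b)"]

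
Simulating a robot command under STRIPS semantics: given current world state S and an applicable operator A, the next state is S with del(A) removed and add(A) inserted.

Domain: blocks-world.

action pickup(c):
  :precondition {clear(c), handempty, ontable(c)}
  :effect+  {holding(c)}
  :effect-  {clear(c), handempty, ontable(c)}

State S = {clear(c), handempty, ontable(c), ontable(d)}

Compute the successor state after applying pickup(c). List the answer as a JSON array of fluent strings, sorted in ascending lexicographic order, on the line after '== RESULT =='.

Compute (S \ del) ∪ add:
  pre ⊆ S: {clear(c), handempty, ontable(c)} ⊆ S  — applicable
  S \ del = {ontable(d)}
  ∪ add   = {holding(c), ontable(d)}

== RESULT ==
["holding(c)", "ontable(d)"]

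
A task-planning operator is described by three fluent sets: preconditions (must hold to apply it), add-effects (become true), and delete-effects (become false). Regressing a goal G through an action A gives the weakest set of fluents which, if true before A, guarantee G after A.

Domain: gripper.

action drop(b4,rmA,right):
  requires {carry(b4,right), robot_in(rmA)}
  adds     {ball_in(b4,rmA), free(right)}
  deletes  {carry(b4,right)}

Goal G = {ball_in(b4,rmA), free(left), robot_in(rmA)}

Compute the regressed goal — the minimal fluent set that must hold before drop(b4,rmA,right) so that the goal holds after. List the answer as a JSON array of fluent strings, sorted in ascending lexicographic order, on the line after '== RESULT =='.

Compute (G \ add) ∪ pre:
  G ∩ del = {}  (empty — regression defined)
  G \ add = {ball_in(b4,rmA), free(left), robot_in(rmA)} \ {ball_in(b4,rmA), free(right)} = {free(left), robot_in(rmA)}
  ∪ pre   = {free(left), robot_in(rmA)} ∪ {carry(b4,right), robot_in(rmA)}
          = {carry(b4,right), free(left), robot_in(rmA)}

== RESULT ==
["carry(b4,right)", "free(left)", "robot_in(rmA)"]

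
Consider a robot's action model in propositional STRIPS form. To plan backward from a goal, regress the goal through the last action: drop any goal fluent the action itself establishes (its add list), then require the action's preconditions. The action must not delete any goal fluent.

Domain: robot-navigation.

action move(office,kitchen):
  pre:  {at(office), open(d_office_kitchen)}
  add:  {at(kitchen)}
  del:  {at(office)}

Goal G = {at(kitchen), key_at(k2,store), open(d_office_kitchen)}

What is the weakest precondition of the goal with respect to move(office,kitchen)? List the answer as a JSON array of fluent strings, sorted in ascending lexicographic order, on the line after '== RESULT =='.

Compute (G \ add) ∪ pre:
  G ∩ del = {}  (empty — regression defined)
  G \ add = {at(kitchen), key_at(k2,store), open(d_office_kitchen)} \ {at(kitchen)} = {key_at(k2,store), open(d_office_kitchen)}
  ∪ pre   = {key_at(k2,store), open(d_office_kitchen)} ∪ {at(office), open(d_office_kitchen)}
          = {at(office), key_at(k2,store), open(d_office_kitchen)}

== RESULT ==
["at(office)", "key_at(k2,store)", "open(d_office_kitchen)"]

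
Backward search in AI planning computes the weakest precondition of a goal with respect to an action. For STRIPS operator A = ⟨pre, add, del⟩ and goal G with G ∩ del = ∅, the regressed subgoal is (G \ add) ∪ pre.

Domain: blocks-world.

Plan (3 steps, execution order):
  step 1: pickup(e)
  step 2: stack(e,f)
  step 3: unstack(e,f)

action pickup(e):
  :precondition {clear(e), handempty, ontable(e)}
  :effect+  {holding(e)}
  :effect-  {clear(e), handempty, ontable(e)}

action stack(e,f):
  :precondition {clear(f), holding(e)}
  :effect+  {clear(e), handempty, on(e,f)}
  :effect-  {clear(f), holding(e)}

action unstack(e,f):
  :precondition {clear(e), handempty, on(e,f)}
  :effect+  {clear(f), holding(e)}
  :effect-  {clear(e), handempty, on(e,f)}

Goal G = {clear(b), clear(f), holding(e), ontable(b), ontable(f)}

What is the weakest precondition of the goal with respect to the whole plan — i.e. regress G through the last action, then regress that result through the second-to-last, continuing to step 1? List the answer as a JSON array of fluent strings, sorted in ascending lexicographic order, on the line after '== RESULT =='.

Work backward from the goal:
  through step 3 (unstack(e,f)): drop {clear(f), holding(e)}, keep {clear(b), ontable(b), ontable(f)}, require {clear(e), handempty, on(e,f)}
    → {clear(b), clear(e), handempty, on(e,f), ontable(b), ontable(f)}
  through step 2 (stack(e,f)): drop {clear(e), handempty, on(e,f)}, keep {clear(b), ontable(b), ontable(f)}, require {clear(f), holding(e)}
    → {clear(b), clear(f), holding(e), ontable(b), ontable(f)}
  through step 1 (pickup(e)): drop {holding(e)}, keep {clear(b), clear(f), ontable(b), ontable(f)}, require {clear(e), handempty, ontable(e)}
    → {clear(b), clear(e), clear(f), handempty, ontable(b), ontable(e), ontable(f)}

== RESULT ==
["clear(b)", "clear(e)", "clear(f)", "handempty", "ontable(b)", "ontable(e)", "ontable(f)"]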